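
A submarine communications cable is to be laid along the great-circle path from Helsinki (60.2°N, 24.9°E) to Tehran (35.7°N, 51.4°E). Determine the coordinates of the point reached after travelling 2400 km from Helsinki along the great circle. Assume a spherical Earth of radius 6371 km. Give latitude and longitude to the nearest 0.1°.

Convert each endpoint to a unit vector on the sphere (x = cos φ cos λ, y = cos φ sin λ, z = sin φ).
The central angle between the endpoints is δ = arccos(p₁·p₂) ≈ 0.521 rad (29.8°). The total great-circle distance is δ·R ≈ 0.521 × 6371 ≈ 3316 km, so the target fraction is f = 2400/3316 ≈ 0.724.
Interpolate at f ≈ 0.724 with slerp weights a = sin((1−f)δ)/sin δ ≈ 0.288, b = sin(fδ)/sin δ ≈ 0.740.
p = a·p₁ + b·p₂ ≈ (0.505, 0.530, 0.682); φ = arcsin(p_z) ≈ 42.98°, λ = atan2(p_y, p_x) ≈ 46.39°.

≈ (43.0°N, 46.4°E)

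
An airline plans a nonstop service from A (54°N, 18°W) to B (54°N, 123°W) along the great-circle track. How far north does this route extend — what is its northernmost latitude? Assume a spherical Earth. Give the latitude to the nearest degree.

≈ 66°N

The great circle lies in the plane with unit normal n̂ = (p₁ × p₂)/|p₁ × p₂|.
Here n̂_z ≈ -0.404; the vertex latitude is φ_max = arccos|n̂_z| ≈ 66.1°.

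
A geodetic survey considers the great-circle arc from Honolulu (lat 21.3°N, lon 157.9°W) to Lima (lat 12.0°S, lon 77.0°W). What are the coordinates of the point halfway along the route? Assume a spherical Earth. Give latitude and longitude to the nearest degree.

Write both endpoints as unit vectors p₁, p₂ with components (cos φ cos λ, cos φ sin λ, sin φ).
The central angle between the endpoints is δ = arccos(p₁·p₂) ≈ 1.502 rad (86.1°).
Interpolate at f = 1/2 with slerp weights a = sin((1−f)δ)/sin δ ≈ 0.684, b = sin(fδ)/sin δ ≈ 0.684.
p = a·p₁ + b·p₂ ≈ (-0.440, -0.892, 0.106); φ = arcsin(p_z) ≈ 6.10°, λ = atan2(p_y, p_x) ≈ -116.26°.

≈ lat 6°N, lon 116°W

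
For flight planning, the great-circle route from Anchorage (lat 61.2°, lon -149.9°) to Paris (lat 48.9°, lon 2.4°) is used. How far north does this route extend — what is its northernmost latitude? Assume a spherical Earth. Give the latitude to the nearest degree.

≈ 81°

The great circle lies in the plane with unit normal n̂ = (p₁ × p₂)/|p₁ × p₂|.
Here n̂_z ≈ +0.159; the vertex latitude is φ_max = arccos|n̂_z| ≈ 80.8°.
Check via Clairaut: cos φ_max = |cos φ₁| · sin C = cos(61.2°)·sin(19.3°) ≈ 0.159, again giving ≈ 80.8°.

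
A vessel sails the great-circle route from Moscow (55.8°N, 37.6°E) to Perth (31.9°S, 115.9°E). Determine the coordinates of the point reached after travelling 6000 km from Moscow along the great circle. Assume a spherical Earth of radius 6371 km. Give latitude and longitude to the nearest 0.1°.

Convert each endpoint to a unit vector on the sphere (x = cos φ cos λ, y = cos φ sin λ, z = sin φ).
The central angle between the endpoints is δ = arccos(p₁·p₂) ≈ 1.918 rad (109.9°). The total great-circle distance is δ·R ≈ 1.918 × 6371 ≈ 12220 km, so the target fraction is f = 6000/12220 ≈ 0.491.
Interpolate at f ≈ 0.491 with slerp weights a = sin((1−f)δ)/sin δ ≈ 0.881, b = sin(fδ)/sin δ ≈ 0.860.
p = a·p₁ + b·p₂ ≈ (0.073, 0.959, 0.274); φ = arcsin(p_z) ≈ 15.92°, λ = atan2(p_y, p_x) ≈ 85.62°.

≈ 15.9°N, 85.6°E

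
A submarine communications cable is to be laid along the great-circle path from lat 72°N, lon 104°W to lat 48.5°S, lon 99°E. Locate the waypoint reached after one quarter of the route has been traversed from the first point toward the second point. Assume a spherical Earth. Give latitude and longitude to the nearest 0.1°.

From cos δ = sin φ₁ sin φ₂ + cos φ₁ cos φ₂ cos Δλ, the central angle is δ ≈ 2.692 rad (154.3°).
Interpolate at f = 1/4 with slerp weights a = sin((1−f)δ)/sin δ ≈ 2.075, b = sin(fδ)/sin δ ≈ 1.436.
p = a·p₁ + b·p₂ ≈ (-0.304, 0.317, 0.898); φ = arcsin(p_z) ≈ 63.93°, λ = atan2(p_y, p_x) ≈ 133.76°.

≈ lat 63.9°N, lon 133.8°E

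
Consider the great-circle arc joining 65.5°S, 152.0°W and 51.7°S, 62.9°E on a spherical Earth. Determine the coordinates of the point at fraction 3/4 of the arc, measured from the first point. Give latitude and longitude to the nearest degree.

≈ 66°S, 73°E

Write both endpoints as unit vectors p₁, p₂ with components (cos φ cos λ, cos φ sin λ, sin φ).
The central angle between the endpoints is δ = arccos(p₁·p₂) ≈ 1.043 rad (59.8°).
Interpolate at f = 3/4 with slerp weights a = sin((1−f)δ)/sin δ ≈ 0.298, b = sin(fδ)/sin δ ≈ 0.816.
p = a·p₁ + b·p₂ ≈ (0.121, 0.392, -0.912); φ = arcsin(p_z) ≈ -65.77°, λ = atan2(p_y, p_x) ≈ 72.84°.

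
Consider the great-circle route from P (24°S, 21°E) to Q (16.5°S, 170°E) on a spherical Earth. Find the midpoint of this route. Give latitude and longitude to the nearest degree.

≈ (54°S, 100°E)

From cos δ = sin φ₁ sin φ₂ + cos φ₁ cos φ₂ cos Δλ, the central angle is δ ≈ 2.259 rad (129.4°).
Interpolate at f = 1/2 with slerp weights a = sin((1−f)δ)/sin δ ≈ 1.171, b = sin(fδ)/sin δ ≈ 1.171.
p = a·p₁ + b·p₂ ≈ (-0.107, 0.578, -0.809); φ = arcsin(p_z) ≈ -53.98°, λ = atan2(p_y, p_x) ≈ 100.48°.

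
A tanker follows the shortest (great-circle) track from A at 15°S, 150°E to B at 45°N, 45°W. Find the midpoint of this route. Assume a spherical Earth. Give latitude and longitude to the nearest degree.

Write both endpoints as unit vectors p₁, p₂ with components (cos φ cos λ, cos φ sin λ, sin φ).
The central angle between the endpoints is δ = arccos(p₁·p₂) ≈ 2.573 rad (147.4°).
Interpolate at f = 1/2 with slerp weights a = sin((1−f)δ)/sin δ ≈ 1.783, b = sin(fδ)/sin δ ≈ 1.783.
p = a·p₁ + b·p₂ ≈ (-0.600, -0.030, 0.799); φ = arcsin(p_z) ≈ 53.07°, λ = atan2(p_y, p_x) ≈ -177.10°.

≈ 53°N, 177°W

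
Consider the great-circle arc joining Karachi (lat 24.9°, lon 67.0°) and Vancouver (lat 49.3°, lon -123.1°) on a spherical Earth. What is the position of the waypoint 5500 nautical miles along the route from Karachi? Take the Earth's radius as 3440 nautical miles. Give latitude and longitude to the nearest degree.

Write both endpoints as unit vectors p₁, p₂ with components (cos φ cos λ, cos φ sin λ, sin φ).
The central angle between the endpoints is δ = arccos(p₁·p₂) ≈ 1.837 rad (105.3°). The total great-circle distance is δ·R ≈ 1.837 × 3440 ≈ 6319 nmi, so the target fraction is f = 5500/6319 ≈ 0.870.
Interpolate at f ≈ 0.870 with slerp weights a = sin((1−f)δ)/sin δ ≈ 0.245, b = sin(fδ)/sin δ ≈ 1.036.
p = a·p₁ + b·p₂ ≈ (-0.282, -0.362, 0.888); φ = arcsin(p_z) ≈ 62.68°, λ = atan2(p_y, p_x) ≈ -127.96°.

≈ lat 63°, lon -128°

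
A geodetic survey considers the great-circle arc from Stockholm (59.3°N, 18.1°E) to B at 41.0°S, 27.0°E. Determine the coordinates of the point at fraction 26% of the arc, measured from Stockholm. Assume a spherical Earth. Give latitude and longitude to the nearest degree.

Write both endpoints as unit vectors p₁, p₂ with components (cos φ cos λ, cos φ sin λ, sin φ).
The central angle between the endpoints is δ = arccos(p₁·p₂) ≈ 1.755 rad (100.6°).
Interpolate at f = 0.26 with slerp weights a = sin((1−f)δ)/sin δ ≈ 0.980, b = sin(fδ)/sin δ ≈ 0.448.
p = a·p₁ + b·p₂ ≈ (0.777, 0.309, 0.548); φ = arcsin(p_z) ≈ 33.26°, λ = atan2(p_y, p_x) ≈ 21.69°.

≈ 33°N, 22°E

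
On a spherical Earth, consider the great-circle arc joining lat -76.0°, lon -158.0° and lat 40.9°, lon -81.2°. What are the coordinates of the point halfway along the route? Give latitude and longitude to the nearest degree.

≈ lat -20°, lon -97°

The haversine formula gives a central angle δ ≈ 2.206 rad (126.4°) between the endpoints.
Interpolate at f = 1/2 with slerp weights a = sin((1−f)δ)/sin δ ≈ 1.109, b = sin(fδ)/sin δ ≈ 1.109.
p = a·p₁ + b·p₂ ≈ (-0.121, -0.929, -0.350); φ = arcsin(p_z) ≈ -20.49°, λ = atan2(p_y, p_x) ≈ -97.39°.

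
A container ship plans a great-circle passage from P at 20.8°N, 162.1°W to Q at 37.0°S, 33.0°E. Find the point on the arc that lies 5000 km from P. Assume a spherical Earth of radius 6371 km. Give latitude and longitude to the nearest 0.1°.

≈ 16.5°S, 172.4°E

Write both endpoints as unit vectors p₁, p₂ with components (cos φ cos λ, cos φ sin λ, sin φ).
The central angle between the endpoints is δ = arccos(p₁·p₂) ≈ 2.778 rad (159.2°). The total great-circle distance is δ·R ≈ 2.778 × 6371 ≈ 17697 km, so the target fraction is f = 5000/17697 ≈ 0.283.
Interpolate at f ≈ 0.283 with slerp weights a = sin((1−f)δ)/sin δ ≈ 2.563, b = sin(fδ)/sin δ ≈ 1.986.
p = a·p₁ + b·p₂ ≈ (-0.950, 0.127, -0.285); φ = arcsin(p_z) ≈ -16.54°, λ = atan2(p_y, p_x) ≈ 172.37°.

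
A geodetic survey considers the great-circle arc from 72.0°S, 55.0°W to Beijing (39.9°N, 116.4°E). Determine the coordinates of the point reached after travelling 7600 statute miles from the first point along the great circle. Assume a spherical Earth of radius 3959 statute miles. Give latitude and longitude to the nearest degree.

The haversine formula gives a central angle δ ≈ 2.576 rad (147.6°) between the endpoints. The total great-circle distance is δ·R ≈ 2.576 × 3959 ≈ 10200 mi, so the target fraction is f = 7600/10200 ≈ 0.745.
Interpolate at f ≈ 0.745 with slerp weights a = sin((1−f)δ)/sin δ ≈ 1.140, b = sin(fδ)/sin δ ≈ 1.755.
p = a·p₁ + b·p₂ ≈ (-0.396, 0.917, 0.041); φ = arcsin(p_z) ≈ 2.38°, λ = atan2(p_y, p_x) ≈ 113.38°.

≈ 2°N, 113°E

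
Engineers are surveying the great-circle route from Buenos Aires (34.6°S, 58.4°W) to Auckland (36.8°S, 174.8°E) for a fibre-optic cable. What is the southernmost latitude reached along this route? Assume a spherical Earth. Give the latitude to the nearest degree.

≈ 58°S

The great circle lies in the plane with unit normal n̂ = (p₁ × p₂)/|p₁ × p₂|.
Here n̂_z ≈ -0.529; the vertex latitude is φ_max = arccos|n̂_z| ≈ 58.1°.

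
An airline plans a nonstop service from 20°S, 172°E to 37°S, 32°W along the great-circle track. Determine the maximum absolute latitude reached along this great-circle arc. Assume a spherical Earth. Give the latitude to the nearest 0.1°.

The great circle lies in the plane with unit normal n̂ = (p₁ × p₂)/|p₁ × p₂|.
Here n̂_z ≈ +0.348; the vertex latitude is φ_max = arccos|n̂_z| ≈ 69.6°.

≈ 69.6°S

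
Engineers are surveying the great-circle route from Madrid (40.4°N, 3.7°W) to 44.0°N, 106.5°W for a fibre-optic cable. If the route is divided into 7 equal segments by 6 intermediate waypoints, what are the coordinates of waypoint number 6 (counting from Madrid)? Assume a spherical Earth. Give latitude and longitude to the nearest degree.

Write both endpoints as unit vectors p₁, p₂ with components (cos φ cos λ, cos φ sin λ, sin φ).
The central angle between the endpoints is δ = arccos(p₁·p₂) ≈ 1.236 rad (70.8°).
Interpolate at f = 6/7 with slerp weights a = sin((1−f)δ)/sin δ ≈ 0.186, b = sin(fδ)/sin δ ≈ 0.923.
p = a·p₁ + b·p₂ ≈ (-0.047, -0.646, 0.762); φ = arcsin(p_z) ≈ 49.63°, λ = atan2(p_y, p_x) ≈ -94.19°.

≈ 50°N, 94°W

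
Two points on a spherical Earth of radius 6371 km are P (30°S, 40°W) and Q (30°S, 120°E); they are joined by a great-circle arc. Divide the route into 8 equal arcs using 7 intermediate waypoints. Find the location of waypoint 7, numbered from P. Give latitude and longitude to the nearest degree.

≈ (44°S, 113°E)

The haversine formula gives a central angle δ ≈ 2.043 rad (117.1°) between the endpoints.
Interpolate at f = 7/8 with slerp weights a = sin((1−f)δ)/sin δ ≈ 0.284, b = sin(fδ)/sin δ ≈ 1.097.
p = a·p₁ + b·p₂ ≈ (-0.287, 0.665, -0.690); φ = arcsin(p_z) ≈ -43.64°, λ = atan2(p_y, p_x) ≈ 113.33°.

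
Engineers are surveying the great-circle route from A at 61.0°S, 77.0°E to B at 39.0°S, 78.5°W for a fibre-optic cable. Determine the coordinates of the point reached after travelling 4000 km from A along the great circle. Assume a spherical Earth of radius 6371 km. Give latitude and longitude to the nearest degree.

Write both endpoints as unit vectors p₁, p₂ with components (cos φ cos λ, cos φ sin λ, sin φ).
The central angle between the endpoints is δ = arccos(p₁·p₂) ≈ 1.362 rad (78.0°). The total great-circle distance is δ·R ≈ 1.362 × 6371 ≈ 8675 km, so the target fraction is f = 4000/8675 ≈ 0.461.
Interpolate at f ≈ 0.461 with slerp weights a = sin((1−f)δ)/sin δ ≈ 0.685, b = sin(fδ)/sin δ ≈ 0.600.
p = a·p₁ + b·p₂ ≈ (0.168, -0.134, -0.977); φ = arcsin(p_z) ≈ -77.61°, λ = atan2(p_y, p_x) ≈ -38.60°.

≈ 78°S, 39°W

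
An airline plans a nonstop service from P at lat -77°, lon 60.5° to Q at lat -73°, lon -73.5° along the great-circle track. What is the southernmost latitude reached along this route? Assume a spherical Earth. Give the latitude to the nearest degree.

≈ -84°

The great circle lies in the plane with unit normal n̂ = (p₁ × p₂)/|p₁ × p₂|.
Here n̂_z ≈ -0.102; the vertex latitude is φ_max = arccos|n̂_z| ≈ 84.1°.
Check via Clairaut: cos φ_max = |cos φ₁| · sin C = cos(77.0°)·sin(153.0°) ≈ 0.102, again giving ≈ 84.1°.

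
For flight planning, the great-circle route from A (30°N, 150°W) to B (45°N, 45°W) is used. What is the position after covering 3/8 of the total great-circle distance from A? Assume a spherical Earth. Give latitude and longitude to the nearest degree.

≈ (48°N, 119°W)

The haversine formula gives a central angle δ ≈ 1.374 rad (78.8°) between the endpoints.
Interpolate at f = 3/8 with slerp weights a = sin((1−f)δ)/sin δ ≈ 0.772, b = sin(fδ)/sin δ ≈ 0.503.
p = a·p₁ + b·p₂ ≈ (-0.328, -0.586, 0.741); φ = arcsin(p_z) ≈ 47.85°, λ = atan2(p_y, p_x) ≈ -119.24°.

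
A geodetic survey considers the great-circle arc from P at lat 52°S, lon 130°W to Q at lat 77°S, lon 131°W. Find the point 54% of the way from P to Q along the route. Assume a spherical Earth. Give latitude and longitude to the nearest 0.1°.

≈ lat 65.5°S, lon 130.3°W

Write both endpoints as unit vectors p₁, p₂ with components (cos φ cos λ, cos φ sin λ, sin φ).
The central angle between the endpoints is δ = arccos(p₁·p₂) ≈ 0.436 rad (25.0°).
Interpolate at f = 0.54 with slerp weights a = sin((1−f)δ)/sin δ ≈ 0.472, b = sin(fδ)/sin δ ≈ 0.552.
p = a·p₁ + b·p₂ ≈ (-0.268, -0.316, -0.910); φ = arcsin(p_z) ≈ -65.50°, λ = atan2(p_y, p_x) ≈ -130.30°.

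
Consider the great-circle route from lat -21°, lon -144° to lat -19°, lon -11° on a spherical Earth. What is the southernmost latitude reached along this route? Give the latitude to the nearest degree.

The great circle lies in the plane with unit normal n̂ = (p₁ × p₂)/|p₁ × p₂|.
Here n̂_z ≈ +0.738; the vertex latitude is φ_max = arccos|n̂_z| ≈ 42.4°.
Check via Clairaut: cos φ_max = |cos φ₁| · sin C = cos(21.0°)·sin(127.7°) ≈ 0.738, again giving ≈ 42.4°.

≈ -42°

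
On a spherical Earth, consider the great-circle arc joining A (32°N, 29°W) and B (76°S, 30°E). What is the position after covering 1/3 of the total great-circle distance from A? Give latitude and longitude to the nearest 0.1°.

≈ (5.3°S, 20.9°W)

Convert each endpoint to a unit vector on the sphere (x = cos φ cos λ, y = cos φ sin λ, z = sin φ).
The central angle between the endpoints is δ = arccos(p₁·p₂) ≈ 1.992 rad (114.1°).
Interpolate at f = 1/3 with slerp weights a = sin((1−f)δ)/sin δ ≈ 1.063, b = sin(fδ)/sin δ ≈ 0.675.
p = a·p₁ + b·p₂ ≈ (0.930, -0.356, -0.092); φ = arcsin(p_z) ≈ -5.25°, λ = atan2(p_y, p_x) ≈ -20.92°.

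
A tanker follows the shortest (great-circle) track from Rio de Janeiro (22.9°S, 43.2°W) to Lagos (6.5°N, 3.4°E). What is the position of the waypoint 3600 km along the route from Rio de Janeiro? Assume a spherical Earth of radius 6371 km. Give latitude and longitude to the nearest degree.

≈ (6°S, 15°W)

Write both endpoints as unit vectors p₁, p₂ with components (cos φ cos λ, cos φ sin λ, sin φ).
The central angle between the endpoints is δ = arccos(p₁·p₂) ≈ 0.946 rad (54.2°). The total great-circle distance is δ·R ≈ 0.946 × 6371 ≈ 6028 km, so the target fraction is f = 3600/6028 ≈ 0.597.
Interpolate at f ≈ 0.597 with slerp weights a = sin((1−f)δ)/sin δ ≈ 0.459, b = sin(fδ)/sin δ ≈ 0.660.
p = a·p₁ + b·p₂ ≈ (0.963, -0.250, -0.104); φ = arcsin(p_z) ≈ -5.95°, λ = atan2(p_y, p_x) ≈ -14.57°.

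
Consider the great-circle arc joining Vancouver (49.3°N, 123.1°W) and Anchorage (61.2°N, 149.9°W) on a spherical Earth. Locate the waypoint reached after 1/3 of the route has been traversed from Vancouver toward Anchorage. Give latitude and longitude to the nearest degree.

Convert each endpoint to a unit vector on the sphere (x = cos φ cos λ, y = cos φ sin λ, z = sin φ).
The central angle between the endpoints is δ = arccos(p₁·p₂) ≈ 0.334 rad (19.1°).
Interpolate at f = 1/3 with slerp weights a = sin((1−f)δ)/sin δ ≈ 0.674, b = sin(fδ)/sin δ ≈ 0.339.
p = a·p₁ + b·p₂ ≈ (-0.381, -0.450, 0.808); φ = arcsin(p_z) ≈ 53.87°, λ = atan2(p_y, p_x) ≈ -130.27°.

≈ (54°N, 130°W)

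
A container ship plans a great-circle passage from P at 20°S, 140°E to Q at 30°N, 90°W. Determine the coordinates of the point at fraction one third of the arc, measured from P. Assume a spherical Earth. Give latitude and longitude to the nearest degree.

The haversine formula gives a central angle δ ≈ 2.338 rad (134.0°) between the endpoints.
Interpolate at f = 1/3 with slerp weights a = sin((1−f)δ)/sin δ ≈ 1.389, b = sin(fδ)/sin δ ≈ 0.976.
p = a·p₁ + b·p₂ ≈ (-1.000, -0.006, 0.013); φ = arcsin(p_z) ≈ 0.75°, λ = atan2(p_y, p_x) ≈ -179.63°.

≈ 1°N, 180°E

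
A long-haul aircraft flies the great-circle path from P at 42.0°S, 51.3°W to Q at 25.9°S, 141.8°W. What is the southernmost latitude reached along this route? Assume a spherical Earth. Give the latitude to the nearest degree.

≈ 46°S

The great circle lies in the plane with unit normal n̂ = (p₁ × p₂)/|p₁ × p₂|.
Here n̂_z ≈ -0.698; the vertex latitude is φ_max = arccos|n̂_z| ≈ 45.8°.
Check via Clairaut: cos φ_max = |cos φ₁| · sin C = cos(42.0°)·sin(110.1°) ≈ 0.698, again giving ≈ 45.8°.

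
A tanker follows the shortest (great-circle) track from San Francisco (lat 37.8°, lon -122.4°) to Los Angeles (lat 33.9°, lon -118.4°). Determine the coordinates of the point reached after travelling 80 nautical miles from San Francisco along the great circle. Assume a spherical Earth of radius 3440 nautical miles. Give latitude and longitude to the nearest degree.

Convert each endpoint to a unit vector on the sphere (x = cos φ cos λ, y = cos φ sin λ, z = sin φ).
The central angle between the endpoints is δ = arccos(p₁·p₂) ≈ 0.088 rad (5.1°). The total great-circle distance is δ·R ≈ 0.088 × 3440 ≈ 304 nmi, so the target fraction is f = 80/304 ≈ 0.263.
Interpolate at f ≈ 0.263 with slerp weights a = sin((1−f)δ)/sin δ ≈ 0.738, b = sin(fδ)/sin δ ≈ 0.263.
p = a·p₁ + b·p₂ ≈ (-0.416, -0.684, 0.599); φ = arcsin(p_z) ≈ 36.79°, λ = atan2(p_y, p_x) ≈ -121.31°.

≈ lat 37°, lon -121°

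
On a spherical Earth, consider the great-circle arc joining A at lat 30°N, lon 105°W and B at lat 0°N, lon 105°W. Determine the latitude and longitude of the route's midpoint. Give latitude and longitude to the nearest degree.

The haversine formula gives a central angle δ ≈ 0.524 rad (30.0°) between the endpoints.
Interpolate at f = 1/2 with slerp weights a = sin((1−f)δ)/sin δ ≈ 0.518, b = sin(fδ)/sin δ ≈ 0.518.
p = a·p₁ + b·p₂ ≈ (-0.250, -0.933, 0.259); φ = arcsin(p_z) ≈ 15.00°, λ = atan2(p_y, p_x) ≈ -105.00°.

≈ lat 15°N, lon 105°W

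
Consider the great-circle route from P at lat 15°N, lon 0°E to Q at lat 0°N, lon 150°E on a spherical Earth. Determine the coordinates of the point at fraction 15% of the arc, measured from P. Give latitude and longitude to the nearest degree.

Convert each endpoint to a unit vector on the sphere (x = cos φ cos λ, y = cos φ sin λ, z = sin φ).
The central angle between the endpoints is δ = arccos(p₁·p₂) ≈ 2.562 rad (146.8°).
Interpolate at f = 0.15 with slerp weights a = sin((1−f)δ)/sin δ ≈ 1.499, b = sin(fδ)/sin δ ≈ 0.684.
p = a·p₁ + b·p₂ ≈ (0.856, 0.342, 0.388); φ = arcsin(p_z) ≈ 22.83°, λ = atan2(p_y, p_x) ≈ 21.79°.

≈ lat 23°N, lon 22°E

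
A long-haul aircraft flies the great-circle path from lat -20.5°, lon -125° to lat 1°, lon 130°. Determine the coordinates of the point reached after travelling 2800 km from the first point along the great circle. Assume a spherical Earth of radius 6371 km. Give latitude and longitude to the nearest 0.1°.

≈ lat -20.3°, lon -151.9°

Write both endpoints as unit vectors p₁, p₂ with components (cos φ cos λ, cos φ sin λ, sin φ).
The central angle between the endpoints is δ = arccos(p₁·p₂) ≈ 1.822 rad (104.4°). The total great-circle distance is δ·R ≈ 1.822 × 6371 ≈ 11608 km, so the target fraction is f = 2800/11608 ≈ 0.241.
Interpolate at f ≈ 0.241 with slerp weights a = sin((1−f)δ)/sin δ ≈ 1.014, b = sin(fδ)/sin δ ≈ 0.439.
p = a·p₁ + b·p₂ ≈ (-0.827, -0.442, -0.347); φ = arcsin(p_z) ≈ -20.33°, λ = atan2(p_y, p_x) ≈ -151.90°.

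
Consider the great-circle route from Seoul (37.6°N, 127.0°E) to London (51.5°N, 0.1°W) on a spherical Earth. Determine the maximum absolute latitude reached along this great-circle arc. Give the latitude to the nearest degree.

The great circle lies in the plane with unit normal n̂ = (p₁ × p₂)/|p₁ × p₂|.
Here n̂_z ≈ -0.400; the vertex latitude is φ_max = arccos|n̂_z| ≈ 66.4°.

≈ 66°N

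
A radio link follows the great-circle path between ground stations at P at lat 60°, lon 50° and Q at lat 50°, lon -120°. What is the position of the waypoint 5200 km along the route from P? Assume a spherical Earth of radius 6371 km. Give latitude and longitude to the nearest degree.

≈ lat 73°, lon -113°

From cos δ = sin φ₁ sin φ₂ + cos φ₁ cos φ₂ cos Δλ, the central angle is δ ≈ 1.217 rad (69.7°). The total great-circle distance is δ·R ≈ 1.217 × 6371 ≈ 7751 km, so the target fraction is f = 5200/7751 ≈ 0.671.
Interpolate at f ≈ 0.671 with slerp weights a = sin((1−f)δ)/sin δ ≈ 0.416, b = sin(fδ)/sin δ ≈ 0.777.
p = a·p₁ + b·p₂ ≈ (-0.116, -0.273, 0.955); φ = arcsin(p_z) ≈ 72.73°, λ = atan2(p_y, p_x) ≈ -113.02°.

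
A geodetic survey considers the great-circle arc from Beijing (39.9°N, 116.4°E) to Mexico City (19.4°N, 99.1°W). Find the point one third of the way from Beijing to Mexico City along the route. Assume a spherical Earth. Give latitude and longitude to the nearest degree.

Convert each endpoint to a unit vector on the sphere (x = cos φ cos λ, y = cos φ sin λ, z = sin φ).
The central angle between the endpoints is δ = arccos(p₁·p₂) ≈ 1.956 rad (112.1°).
Interpolate at f = 1/3 with slerp weights a = sin((1−f)δ)/sin δ ≈ 1.041, b = sin(fδ)/sin δ ≈ 0.655.
p = a·p₁ + b·p₂ ≈ (-0.453, 0.105, 0.885); φ = arcsin(p_z) ≈ 62.29°, λ = atan2(p_y, p_x) ≈ 166.89°.

≈ (62°N, 167°E)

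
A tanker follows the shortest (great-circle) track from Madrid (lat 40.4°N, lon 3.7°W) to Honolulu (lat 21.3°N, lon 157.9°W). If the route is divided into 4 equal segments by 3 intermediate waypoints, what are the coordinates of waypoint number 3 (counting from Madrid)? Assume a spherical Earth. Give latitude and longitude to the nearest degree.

From cos δ = sin φ₁ sin φ₂ + cos φ₁ cos φ₂ cos Δλ, the central angle is δ ≈ 1.986 rad (113.8°).
Interpolate at f = 3/4 with slerp weights a = sin((1−f)δ)/sin δ ≈ 0.521, b = sin(fδ)/sin δ ≈ 1.089.
p = a·p₁ + b·p₂ ≈ (-0.545, -0.407, 0.733); φ = arcsin(p_z) ≈ 47.14°, λ = atan2(p_y, p_x) ≈ -143.20°.

≈ lat 47°N, lon 143°W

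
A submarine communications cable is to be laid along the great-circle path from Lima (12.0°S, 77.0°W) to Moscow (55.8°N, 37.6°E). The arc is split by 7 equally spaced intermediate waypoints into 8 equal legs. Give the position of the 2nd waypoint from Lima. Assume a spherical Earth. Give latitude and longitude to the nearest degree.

≈ 12°N, 61°W

From cos δ = sin φ₁ sin φ₂ + cos φ₁ cos φ₂ cos Δλ, the central angle is δ ≈ 1.983 rad (113.6°).
Interpolate at f = 2/8 with slerp weights a = sin((1−f)δ)/sin δ ≈ 1.088, b = sin(fδ)/sin δ ≈ 0.519.
p = a·p₁ + b·p₂ ≈ (0.471, -0.859, 0.203); φ = arcsin(p_z) ≈ 11.73°, λ = atan2(p_y, p_x) ≈ -61.27°.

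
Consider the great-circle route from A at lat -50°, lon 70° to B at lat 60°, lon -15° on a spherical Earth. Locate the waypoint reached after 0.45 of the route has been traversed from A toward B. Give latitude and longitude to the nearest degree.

Convert each endpoint to a unit vector on the sphere (x = cos φ cos λ, y = cos φ sin λ, z = sin φ).
The central angle between the endpoints is δ = arccos(p₁·p₂) ≈ 2.259 rad (129.4°).
Interpolate at f = 0.45 with slerp weights a = sin((1−f)δ)/sin δ ≈ 1.226, b = sin(fδ)/sin δ ≈ 1.101.
p = a·p₁ + b·p₂ ≈ (0.801, 0.598, 0.015); φ = arcsin(p_z) ≈ 0.84°, λ = atan2(p_y, p_x) ≈ 36.73°.

≈ lat 1°, lon 37°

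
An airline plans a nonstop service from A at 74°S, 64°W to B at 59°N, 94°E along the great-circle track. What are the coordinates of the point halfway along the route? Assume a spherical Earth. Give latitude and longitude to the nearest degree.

From cos δ = sin φ₁ sin φ₂ + cos φ₁ cos φ₂ cos Δλ, the central angle is δ ≈ 2.842 rad (162.9°).
Interpolate at f = 1/2 with slerp weights a = sin((1−f)δ)/sin δ ≈ 3.355, b = sin(fδ)/sin δ ≈ 3.355.
p = a·p₁ + b·p₂ ≈ (0.285, 0.893, -0.349); φ = arcsin(p_z) ≈ -20.44°, λ = atan2(p_y, p_x) ≈ 72.30°.

≈ 20°S, 72°E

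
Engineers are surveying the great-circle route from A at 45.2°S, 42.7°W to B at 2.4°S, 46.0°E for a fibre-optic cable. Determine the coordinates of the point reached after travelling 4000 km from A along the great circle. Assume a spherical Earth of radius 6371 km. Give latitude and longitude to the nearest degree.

Convert each endpoint to a unit vector on the sphere (x = cos φ cos λ, y = cos φ sin λ, z = sin φ).
The central angle between the endpoints is δ = arccos(p₁·p₂) ≈ 1.525 rad (87.4°). The total great-circle distance is δ·R ≈ 1.525 × 6371 ≈ 9716 km, so the target fraction is f = 4000/9716 ≈ 0.412.
Interpolate at f ≈ 0.412 with slerp weights a = sin((1−f)δ)/sin δ ≈ 0.782, b = sin(fδ)/sin δ ≈ 0.588.
p = a·p₁ + b·p₂ ≈ (0.813, 0.049, -0.580); φ = arcsin(p_z) ≈ -35.44°, λ = atan2(p_y, p_x) ≈ 3.43°.

≈ 35°S, 3°E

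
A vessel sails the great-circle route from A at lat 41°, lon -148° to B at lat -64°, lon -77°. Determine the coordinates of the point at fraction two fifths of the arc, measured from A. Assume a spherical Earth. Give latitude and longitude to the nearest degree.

≈ lat -3°, lon -128°

Write both endpoints as unit vectors p₁, p₂ with components (cos φ cos λ, cos φ sin λ, sin φ).
The central angle between the endpoints is δ = arccos(p₁·p₂) ≈ 2.074 rad (118.8°).
Interpolate at f = 2/5 with slerp weights a = sin((1−f)δ)/sin δ ≈ 1.081, b = sin(fδ)/sin δ ≈ 0.842.
p = a·p₁ + b·p₂ ≈ (-0.609, -0.792, -0.047); φ = arcsin(p_z) ≈ -2.72°, λ = atan2(p_y, p_x) ≈ -127.56°.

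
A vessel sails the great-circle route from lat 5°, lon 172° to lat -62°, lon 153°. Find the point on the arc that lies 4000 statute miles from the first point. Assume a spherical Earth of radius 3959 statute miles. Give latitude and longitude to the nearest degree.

From cos δ = sin φ₁ sin φ₂ + cos φ₁ cos φ₂ cos Δλ, the central angle is δ ≈ 1.197 rad (68.6°). The total great-circle distance is δ·R ≈ 1.197 × 3959 ≈ 4739 mi, so the target fraction is f = 4000/4739 ≈ 0.844.
Interpolate at f ≈ 0.844 with slerp weights a = sin((1−f)δ)/sin δ ≈ 0.199, b = sin(fδ)/sin δ ≈ 0.910.
p = a·p₁ + b·p₂ ≈ (-0.577, 0.222, -0.786); φ = arcsin(p_z) ≈ -51.81°, λ = atan2(p_y, p_x) ≈ 159.00°.

≈ lat -52°, lon 159°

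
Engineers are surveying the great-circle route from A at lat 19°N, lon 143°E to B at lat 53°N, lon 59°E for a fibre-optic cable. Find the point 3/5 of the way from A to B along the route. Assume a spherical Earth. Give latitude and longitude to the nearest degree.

≈ lat 47°N, lon 104°E

Write both endpoints as unit vectors p₁, p₂ with components (cos φ cos λ, cos φ sin λ, sin φ).
The central angle between the endpoints is δ = arccos(p₁·p₂) ≈ 1.246 rad (71.4°).
Interpolate at f = 3/5 with slerp weights a = sin((1−f)δ)/sin δ ≈ 0.504, b = sin(fδ)/sin δ ≈ 0.717.
p = a·p₁ + b·p₂ ≈ (-0.158, 0.657, 0.737); φ = arcsin(p_z) ≈ 47.48°, λ = atan2(p_y, p_x) ≈ 103.56°.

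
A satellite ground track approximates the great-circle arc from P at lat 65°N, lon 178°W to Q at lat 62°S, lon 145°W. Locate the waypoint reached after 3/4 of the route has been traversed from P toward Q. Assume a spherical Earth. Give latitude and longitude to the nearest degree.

≈ lat 30°S, lon 156°W

The haversine formula gives a central angle δ ≈ 2.257 rad (129.3°) between the endpoints.
Interpolate at f = 3/4 with slerp weights a = sin((1−f)δ)/sin δ ≈ 0.691, b = sin(fδ)/sin δ ≈ 1.283.
p = a·p₁ + b·p₂ ≈ (-0.786, -0.356, -0.506); φ = arcsin(p_z) ≈ -30.42°, λ = atan2(p_y, p_x) ≈ -155.64°.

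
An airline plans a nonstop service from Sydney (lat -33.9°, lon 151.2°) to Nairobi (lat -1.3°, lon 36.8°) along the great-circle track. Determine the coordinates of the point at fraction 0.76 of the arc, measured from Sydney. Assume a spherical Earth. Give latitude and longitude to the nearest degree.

Convert each endpoint to a unit vector on the sphere (x = cos φ cos λ, y = cos φ sin λ, z = sin φ).
The central angle between the endpoints is δ = arccos(p₁·p₂) ≈ 1.907 rad (109.3°).
Interpolate at f = 0.76 with slerp weights a = sin((1−f)δ)/sin δ ≈ 0.468, b = sin(fδ)/sin δ ≈ 1.052.
p = a·p₁ + b·p₂ ≈ (0.501, 0.817, -0.285); φ = arcsin(p_z) ≈ -16.56°, λ = atan2(p_y, p_x) ≈ 58.47°.

≈ lat -17°, lon 58°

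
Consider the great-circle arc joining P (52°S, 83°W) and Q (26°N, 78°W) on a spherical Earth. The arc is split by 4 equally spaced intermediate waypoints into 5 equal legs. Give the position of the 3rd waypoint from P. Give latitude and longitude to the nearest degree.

Convert each endpoint to a unit vector on the sphere (x = cos φ cos λ, y = cos φ sin λ, z = sin φ).
The central angle between the endpoints is δ = arccos(p₁·p₂) ≈ 1.364 rad (78.1°).
Interpolate at f = 3/5 with slerp weights a = sin((1−f)δ)/sin δ ≈ 0.530, b = sin(fδ)/sin δ ≈ 0.746.
p = a·p₁ + b·p₂ ≈ (0.179, -0.980, -0.091); φ = arcsin(p_z) ≈ -5.21°, λ = atan2(p_y, p_x) ≈ -79.64°.

≈ (5°S, 80°W)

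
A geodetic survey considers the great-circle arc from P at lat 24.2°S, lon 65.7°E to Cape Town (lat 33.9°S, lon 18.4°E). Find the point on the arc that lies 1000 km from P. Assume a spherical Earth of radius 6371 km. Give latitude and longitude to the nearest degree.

Write both endpoints as unit vectors p₁, p₂ with components (cos φ cos λ, cos φ sin λ, sin φ).
The central angle between the endpoints is δ = arccos(p₁·p₂) ≈ 0.735 rad (42.1°). The total great-circle distance is δ·R ≈ 0.735 × 6371 ≈ 4681 km, so the target fraction is f = 1000/4681 ≈ 0.214.
Interpolate at f ≈ 0.214 with slerp weights a = sin((1−f)δ)/sin δ ≈ 0.815, b = sin(fδ)/sin δ ≈ 0.233.
p = a·p₁ + b·p₂ ≈ (0.489, 0.738, -0.464); φ = arcsin(p_z) ≈ -27.65°, λ = atan2(p_y, p_x) ≈ 56.46°.

≈ lat 28°S, lon 56°E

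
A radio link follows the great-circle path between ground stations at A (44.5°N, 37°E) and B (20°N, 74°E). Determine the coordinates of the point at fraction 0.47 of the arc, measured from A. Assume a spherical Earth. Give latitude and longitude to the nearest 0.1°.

The haversine formula gives a central angle δ ≈ 0.684 rad (39.2°) between the endpoints.
Interpolate at f = 0.47 with slerp weights a = sin((1−f)δ)/sin δ ≈ 0.561, b = sin(fδ)/sin δ ≈ 0.500.
p = a·p₁ + b·p₂ ≈ (0.449, 0.693, 0.564); φ = arcsin(p_z) ≈ 34.36°, λ = atan2(p_y, p_x) ≈ 57.03°.

≈ (34.4°N, 57.0°E)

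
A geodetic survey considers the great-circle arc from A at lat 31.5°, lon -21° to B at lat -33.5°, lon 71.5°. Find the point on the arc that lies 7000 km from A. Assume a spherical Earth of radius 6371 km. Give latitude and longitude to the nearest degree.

From cos δ = sin φ₁ sin φ₂ + cos φ₁ cos φ₂ cos Δλ, the central angle is δ ≈ 1.896 rad (108.6°). The total great-circle distance is δ·R ≈ 1.896 × 6371 ≈ 12079 km, so the target fraction is f = 7000/12079 ≈ 0.580.
Interpolate at f ≈ 0.580 with slerp weights a = sin((1−f)δ)/sin δ ≈ 0.755, b = sin(fδ)/sin δ ≈ 0.940.
p = a·p₁ + b·p₂ ≈ (0.850, 0.513, -0.124); φ = arcsin(p_z) ≈ -7.14°, λ = atan2(p_y, p_x) ≈ 31.10°.

≈ lat -7°, lon 31°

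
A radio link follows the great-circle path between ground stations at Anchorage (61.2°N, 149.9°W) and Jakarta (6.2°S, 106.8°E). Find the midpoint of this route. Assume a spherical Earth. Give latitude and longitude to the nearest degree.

The haversine formula gives a central angle δ ≈ 1.777 rad (101.8°) between the endpoints.
Interpolate at f = 1/2 with slerp weights a = sin((1−f)δ)/sin δ ≈ 0.793, b = sin(fδ)/sin δ ≈ 0.793.
p = a·p₁ + b·p₂ ≈ (-0.558, 0.563, 0.609); φ = arcsin(p_z) ≈ 37.53°, λ = atan2(p_y, p_x) ≈ 134.76°.

≈ 38°N, 135°E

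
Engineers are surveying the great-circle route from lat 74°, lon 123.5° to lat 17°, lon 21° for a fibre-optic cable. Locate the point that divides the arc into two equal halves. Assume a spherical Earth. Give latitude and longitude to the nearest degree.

≈ lat 53°, lon 38°

The haversine formula gives a central angle δ ≈ 1.345 rad (77.1°) between the endpoints.
Interpolate at f = 1/2 with slerp weights a = sin((1−f)δ)/sin δ ≈ 0.639, b = sin(fδ)/sin δ ≈ 0.639.
p = a·p₁ + b·p₂ ≈ (0.473, 0.366, 0.801); φ = arcsin(p_z) ≈ 53.25°, λ = atan2(p_y, p_x) ≈ 37.71°.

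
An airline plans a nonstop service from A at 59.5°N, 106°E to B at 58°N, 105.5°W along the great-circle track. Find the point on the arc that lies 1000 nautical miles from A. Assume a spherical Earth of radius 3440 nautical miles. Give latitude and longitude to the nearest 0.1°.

Write both endpoints as unit vectors p₁, p₂ with components (cos φ cos λ, cos φ sin λ, sin φ).
The central angle between the endpoints is δ = arccos(p₁·p₂) ≈ 1.046 rad (59.9°). The total great-circle distance is δ·R ≈ 1.046 × 3440 ≈ 3597 nmi, so the target fraction is f = 1000/3597 ≈ 0.278.
Interpolate at f ≈ 0.278 with slerp weights a = sin((1−f)δ)/sin δ ≈ 0.792, b = sin(fδ)/sin δ ≈ 0.331.
p = a·p₁ + b·p₂ ≈ (-0.158, 0.217, 0.963); φ = arcsin(p_z) ≈ 74.43°, λ = atan2(p_y, p_x) ≈ 125.98°.

≈ 74.4°N, 126.0°E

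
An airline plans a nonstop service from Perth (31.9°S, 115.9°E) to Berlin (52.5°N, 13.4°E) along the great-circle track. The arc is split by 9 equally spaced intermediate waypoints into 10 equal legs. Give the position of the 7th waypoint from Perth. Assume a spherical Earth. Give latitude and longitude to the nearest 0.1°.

≈ 34.1°N, 58.2°E

Write both endpoints as unit vectors p₁, p₂ with components (cos φ cos λ, cos φ sin λ, sin φ).
The central angle between the endpoints is δ = arccos(p₁·p₂) ≈ 2.131 rad (122.1°).
Interpolate at f = 7/10 with slerp weights a = sin((1−f)δ)/sin δ ≈ 0.704, b = sin(fδ)/sin δ ≈ 1.176.
p = a·p₁ + b·p₂ ≈ (0.436, 0.704, 0.561); φ = arcsin(p_z) ≈ 34.15°, λ = atan2(p_y, p_x) ≈ 58.24°.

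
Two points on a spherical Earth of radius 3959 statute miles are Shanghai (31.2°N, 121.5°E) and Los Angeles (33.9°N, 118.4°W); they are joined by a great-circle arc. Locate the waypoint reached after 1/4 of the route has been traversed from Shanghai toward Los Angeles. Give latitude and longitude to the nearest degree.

Convert each endpoint to a unit vector on the sphere (x = cos φ cos λ, y = cos φ sin λ, z = sin φ).
The central angle between the endpoints is δ = arccos(p₁·p₂) ≈ 1.638 rad (93.8°).
Interpolate at f = 1/4 with slerp weights a = sin((1−f)δ)/sin δ ≈ 0.944, b = sin(fδ)/sin δ ≈ 0.399.
p = a·p₁ + b·p₂ ≈ (-0.579, 0.397, 0.712); φ = arcsin(p_z) ≈ 45.37°, λ = atan2(p_y, p_x) ≈ 145.57°.

≈ 45°N, 146°E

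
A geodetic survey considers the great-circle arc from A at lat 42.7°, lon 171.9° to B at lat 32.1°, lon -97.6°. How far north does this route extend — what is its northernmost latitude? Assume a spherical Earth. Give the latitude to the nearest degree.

≈ 48°

The great circle lies in the plane with unit normal n̂ = (p₁ × p₂)/|p₁ × p₂|.
Here n̂_z ≈ +0.666; the vertex latitude is φ_max = arccos|n̂_z| ≈ 48.2°.
Check via Clairaut: cos φ_max = |cos φ₁| · sin C = cos(42.7°)·sin(65.0°) ≈ 0.666, again giving ≈ 48.2°.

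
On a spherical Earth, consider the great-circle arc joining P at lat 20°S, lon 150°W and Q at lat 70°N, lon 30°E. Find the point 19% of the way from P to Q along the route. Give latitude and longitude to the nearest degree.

Write both endpoints as unit vectors p₁, p₂ with components (cos φ cos λ, cos φ sin λ, sin φ).
The central angle between the endpoints is δ = arccos(p₁·p₂) ≈ 2.269 rad (130.0°).
Interpolate at f = 0.19 with slerp weights a = sin((1−f)δ)/sin δ ≈ 1.259, b = sin(fδ)/sin δ ≈ 0.545.
p = a·p₁ + b·p₂ ≈ (-0.863, -0.498, 0.082); φ = arcsin(p_z) ≈ 4.70°, λ = atan2(p_y, p_x) ≈ -150.00°.

≈ lat 5°N, lon 150°W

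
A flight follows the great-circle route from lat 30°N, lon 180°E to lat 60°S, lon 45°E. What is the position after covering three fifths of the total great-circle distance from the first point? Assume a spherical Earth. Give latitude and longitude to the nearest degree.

Convert each endpoint to a unit vector on the sphere (x = cos φ cos λ, y = cos φ sin λ, z = sin φ).
The central angle between the endpoints is δ = arccos(p₁·p₂) ≈ 2.403 rad (137.7°).
Interpolate at f = 3/5 with slerp weights a = sin((1−f)δ)/sin δ ≈ 1.217, b = sin(fδ)/sin δ ≈ 1.472.
p = a·p₁ + b·p₂ ≈ (-0.534, 0.521, -0.667); φ = arcsin(p_z) ≈ -41.80°, λ = atan2(p_y, p_x) ≈ 135.71°.

≈ lat 42°S, lon 136°E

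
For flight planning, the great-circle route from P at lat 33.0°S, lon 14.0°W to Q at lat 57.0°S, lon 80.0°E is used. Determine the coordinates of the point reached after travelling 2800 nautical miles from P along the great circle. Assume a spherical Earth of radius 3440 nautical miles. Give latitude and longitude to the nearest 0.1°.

≈ lat 59.5°S, lon 45.3°E

Write both endpoints as unit vectors p₁, p₂ with components (cos φ cos λ, cos φ sin λ, sin φ).
The central angle between the endpoints is δ = arccos(p₁·p₂) ≈ 1.132 rad (64.9°). The total great-circle distance is δ·R ≈ 1.132 × 3440 ≈ 3894 nmi, so the target fraction is f = 2800/3894 ≈ 0.719.
Interpolate at f ≈ 0.719 with slerp weights a = sin((1−f)δ)/sin δ ≈ 0.345, b = sin(fδ)/sin δ ≈ 0.803.
p = a·p₁ + b·p₂ ≈ (0.357, 0.361, -0.862); φ = arcsin(p_z) ≈ -59.50°, λ = atan2(p_y, p_x) ≈ 45.29°.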